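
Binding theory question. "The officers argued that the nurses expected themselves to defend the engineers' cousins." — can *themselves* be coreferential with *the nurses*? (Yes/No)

*themselves* is a reflexive; Principle A requires it to be bound within its binding domain — the clause headed by 'expected'.
— the nurses: subject of the clause headed by 'expected'; c-commands the reflexive within its binding domain — allowed (Principle A).

Yes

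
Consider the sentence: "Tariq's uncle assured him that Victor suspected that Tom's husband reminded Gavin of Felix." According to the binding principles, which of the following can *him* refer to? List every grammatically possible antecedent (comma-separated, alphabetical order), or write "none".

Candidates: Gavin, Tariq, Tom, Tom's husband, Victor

*him* is a pronoun; Principle B requires it to be free in its binding domain — the matrix clause.
— Gavin: object of the clause headed by 'reminded'; is c-commanded by the pronoun; coreference would bind this R-expression — blocked (Principle C).
— Tariq: possessor inside the subject DP of the matrix clause; does not c-command the pronoun — Principle B does not apply; allowed.
— Tom: possessor inside the subject DP of the clause headed by 'reminded'; is c-commanded by the pronoun; coreference would bind this R-expression — blocked (Principle C).
— Tom's husband: subject of the clause headed by 'reminded'; is c-commanded by the pronoun; coreference would bind this R-expression — blocked (Principle C).
— Victor: subject of the clause headed by 'suspected'; is c-commanded by the pronoun; coreference would bind this R-expression — blocked (Principle C).

Tariq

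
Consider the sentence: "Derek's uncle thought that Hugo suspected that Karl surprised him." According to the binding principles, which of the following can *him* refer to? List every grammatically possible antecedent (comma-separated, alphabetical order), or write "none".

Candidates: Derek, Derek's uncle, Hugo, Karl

*him* is a pronoun; Principle B requires it to be free in its binding domain — the clause headed by 'surprised'.
— Derek: possessor inside the subject DP of the matrix clause; does not c-command the pronoun — Principle B does not apply; allowed.
— Derek's uncle: subject of the matrix clause; c-commands the pronoun but lies outside its binding domain — allowed.
— Hugo: subject of the clause headed by 'suspected'; c-commands the pronoun but lies outside its binding domain — allowed.
— Karl: subject of the clause headed by 'surprised'; c-commands the pronoun within its binding domain — blocked (Principle B).

Derek, Derek's uncle, Hugo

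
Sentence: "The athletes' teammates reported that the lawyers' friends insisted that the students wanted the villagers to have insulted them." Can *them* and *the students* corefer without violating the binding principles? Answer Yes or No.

*the students* is an R-expression; Principle C requires it to be free (not bound by any c-commanding expression).
— them: object of the clause headed by 'insulted'; the pronoun does not c-command the R-expression — coreference allowed.

Yes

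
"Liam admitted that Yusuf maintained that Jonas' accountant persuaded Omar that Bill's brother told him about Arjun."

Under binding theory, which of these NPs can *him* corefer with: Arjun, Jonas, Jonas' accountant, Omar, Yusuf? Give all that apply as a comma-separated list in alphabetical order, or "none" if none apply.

*him* is a pronoun; Principle B requires it to be free in its binding domain — the clause headed by 'told'.
— Arjun: second object of the clause headed by 'told'; is c-commanded by the pronoun; coreference would bind this R-expression — blocked (Principle C).
— Jonas: possessor inside the subject DP of the clause headed by 'persuaded'; does not c-command the pronoun — Principle B does not apply; allowed.
— Jonas' accountant: subject of the clause headed by 'persuaded'; c-commands the pronoun but lies outside its binding domain — allowed.
— Omar: object of the clause headed by 'persuaded'; c-commands the pronoun but lies outside its binding domain — allowed.
— Yusuf: subject of the clause headed by 'maintained'; c-commands the pronoun but lies outside its binding domain — allowed.

Jonas, Jonas' accountant, Omar, Yusuf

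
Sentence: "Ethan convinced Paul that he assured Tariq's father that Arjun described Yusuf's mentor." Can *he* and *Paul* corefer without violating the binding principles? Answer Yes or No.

Yes

*Paul* is an R-expression; Principle C requires it to be free (not bound by any c-commanding expression).
— he: subject of the clause headed by 'assured'; the pronoun does not c-command the R-expression — coreference allowed.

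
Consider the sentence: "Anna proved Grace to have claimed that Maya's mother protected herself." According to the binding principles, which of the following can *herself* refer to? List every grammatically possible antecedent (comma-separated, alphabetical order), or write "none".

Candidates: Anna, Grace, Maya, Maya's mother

*herself* is a reflexive; Principle A requires it to be bound within its binding domain — the clause headed by 'protected'.
— Anna: subject of the matrix clause; c-commands the reflexive but lies outside its binding domain — cannot bind it (Principle A).
— Grace: subject of the clause headed by 'claimed'; c-commands the reflexive but lies outside its binding domain — cannot bind it (Principle A).
— Maya: possessor inside the subject DP of the clause headed by 'protected'; does not c-command the reflexive — cannot bind it (Principle A).
— Maya's mother: subject of the clause headed by 'protected'; c-commands the reflexive within its binding domain — allowed (Principle A).

Maya's mother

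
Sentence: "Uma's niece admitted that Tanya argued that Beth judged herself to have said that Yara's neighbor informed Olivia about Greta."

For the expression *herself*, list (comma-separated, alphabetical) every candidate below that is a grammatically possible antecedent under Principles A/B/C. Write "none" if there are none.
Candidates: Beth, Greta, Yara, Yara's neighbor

Beth

*herself* is a reflexive; Principle A requires it to be bound within its binding domain — the clause headed by 'judged'.
— Beth: subject of the clause headed by 'judged'; c-commands the reflexive within its binding domain — allowed (Principle A).
— Greta: second object of the clause headed by 'informed'; does not c-command the reflexive — cannot bind it (Principle A).
— Yara: possessor inside the subject DP of the clause headed by 'informed'; does not c-command the reflexive — cannot bind it (Principle A).
— Yara's neighbor: subject of the clause headed by 'informed'; does not c-command the reflexive — cannot bind it (Principle A).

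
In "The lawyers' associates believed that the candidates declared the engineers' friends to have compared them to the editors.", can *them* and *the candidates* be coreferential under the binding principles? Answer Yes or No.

*the candidates* is an R-expression; Principle C requires it to be free (not bound by any c-commanding expression).
— them: object of the clause headed by 'compared'; the pronoun does not c-command the R-expression — coreference allowed.

Yes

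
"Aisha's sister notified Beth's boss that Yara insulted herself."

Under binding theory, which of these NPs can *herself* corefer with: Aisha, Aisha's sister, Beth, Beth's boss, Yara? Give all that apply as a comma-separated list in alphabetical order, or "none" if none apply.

Yara

*herself* is a reflexive; Principle A requires it to be bound within its binding domain — the clause headed by 'insulted'.
— Aisha: possessor inside the subject DP of the matrix clause; does not c-command the reflexive — cannot bind it (Principle A).
— Aisha's sister: subject of the matrix clause; c-commands the reflexive but lies outside its binding domain — cannot bind it (Principle A).
— Beth: possessor inside the object DP of the matrix clause; does not c-command the reflexive — cannot bind it (Principle A).
— Beth's boss: object of the matrix clause; c-commands the reflexive but lies outside its binding domain — cannot bind it (Principle A).
— Yara: subject of the clause headed by 'insulted'; c-commands the reflexive within its binding domain — allowed (Principle A).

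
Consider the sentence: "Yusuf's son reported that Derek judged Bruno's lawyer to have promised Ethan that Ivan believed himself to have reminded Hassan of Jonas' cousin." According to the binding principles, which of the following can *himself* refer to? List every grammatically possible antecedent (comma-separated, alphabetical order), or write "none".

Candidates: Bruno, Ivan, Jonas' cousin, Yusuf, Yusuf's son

Ivan

*himself* is a reflexive; Principle A requires it to be bound within its binding domain — the clause headed by 'believed'.
— Bruno: possessor inside the subject DP of the clause headed by 'promised'; does not c-command the reflexive — cannot bind it (Principle A).
— Ivan: subject of the clause headed by 'believed'; c-commands the reflexive within its binding domain — allowed (Principle A).
— Jonas' cousin: second object of the clause headed by 'reminded'; does not c-command the reflexive — cannot bind it (Principle A).
— Yusuf: possessor inside the subject DP of the matrix clause; does not c-command the reflexive — cannot bind it (Principle A).
— Yusuf's son: subject of the matrix clause; c-commands the reflexive but lies outside its binding domain — cannot bind it (Principle A).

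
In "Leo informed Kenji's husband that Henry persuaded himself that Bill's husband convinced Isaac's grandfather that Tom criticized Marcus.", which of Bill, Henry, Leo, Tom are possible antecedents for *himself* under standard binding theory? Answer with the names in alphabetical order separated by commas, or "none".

*himself* is a reflexive; Principle A requires it to be bound within its binding domain — the clause headed by 'persuaded'.
— Bill: possessor inside the subject DP of the clause headed by 'convinced'; does not c-command the reflexive — cannot bind it (Principle A).
— Henry: subject of the clause headed by 'persuaded'; c-commands the reflexive within its binding domain — allowed (Principle A).
— Leo: subject of the matrix clause; c-commands the reflexive but lies outside its binding domain — cannot bind it (Principle A).
— Tom: subject of the clause headed by 'criticized'; does not c-command the reflexive — cannot bind it (Principle A).

Henry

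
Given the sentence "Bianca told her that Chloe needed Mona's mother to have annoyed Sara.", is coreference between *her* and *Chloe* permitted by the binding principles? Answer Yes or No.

*her* is a pronoun; Principle B requires it to be free in its binding domain — the matrix clause.
— Chloe: subject of the clause headed by 'needed'; is c-commanded by the pronoun; coreference would bind this R-expression — blocked (Principle C).

No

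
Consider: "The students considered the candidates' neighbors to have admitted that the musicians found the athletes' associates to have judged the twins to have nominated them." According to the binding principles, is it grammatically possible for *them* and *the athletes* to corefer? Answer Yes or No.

*them* is a pronoun; Principle B requires it to be free in its binding domain — the clause headed by 'nominated'.
— the athletes: possessor inside the subject DP of the clause headed by 'judged'; does not c-command the pronoun — Principle B does not apply; allowed.

Yes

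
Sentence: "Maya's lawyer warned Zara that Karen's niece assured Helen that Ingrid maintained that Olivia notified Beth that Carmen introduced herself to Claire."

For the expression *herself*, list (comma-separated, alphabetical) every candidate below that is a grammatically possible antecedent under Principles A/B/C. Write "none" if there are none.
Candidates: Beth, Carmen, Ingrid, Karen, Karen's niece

*herself* is a reflexive; Principle A requires it to be bound within its binding domain — the clause headed by 'introduced'.
— Beth: object of the clause headed by 'notified'; c-commands the reflexive but lies outside its binding domain — cannot bind it (Principle A).
— Carmen: subject of the clause headed by 'introduced'; c-commands the reflexive within its binding domain — allowed (Principle A).
— Ingrid: subject of the clause headed by 'maintained'; c-commands the reflexive but lies outside its binding domain — cannot bind it (Principle A).
— Karen: possessor inside the subject DP of the clause headed by 'assured'; does not c-command the reflexive — cannot bind it (Principle A).
— Karen's niece: subject of the clause headed by 'assured'; c-commands the reflexive but lies outside its binding domain — cannot bind it (Principle A).

Carmen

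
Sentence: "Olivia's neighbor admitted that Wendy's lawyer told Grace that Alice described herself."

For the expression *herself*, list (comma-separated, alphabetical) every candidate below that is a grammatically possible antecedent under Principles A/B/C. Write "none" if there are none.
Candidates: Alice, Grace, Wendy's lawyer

*herself* is a reflexive; Principle A requires it to be bound within its binding domain — the clause headed by 'described'.
— Alice: subject of the clause headed by 'described'; c-commands the reflexive within its binding domain — allowed (Principle A).
— Grace: object of the clause headed by 'told'; c-commands the reflexive but lies outside its binding domain — cannot bind it (Principle A).
— Wendy's lawyer: subject of the clause headed by 'told'; c-commands the reflexive but lies outside its binding domain — cannot bind it (Principle A).

Alice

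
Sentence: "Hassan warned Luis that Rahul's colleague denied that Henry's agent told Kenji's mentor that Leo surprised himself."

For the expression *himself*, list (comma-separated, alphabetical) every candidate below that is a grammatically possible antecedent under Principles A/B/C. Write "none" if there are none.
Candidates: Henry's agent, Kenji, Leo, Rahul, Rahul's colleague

*himself* is a reflexive; Principle A requires it to be bound within its binding domain — the clause headed by 'surprised'.
— Henry's agent: subject of the clause headed by 'told'; c-commands the reflexive but lies outside its binding domain — cannot bind it (Principle A).
— Kenji: possessor inside the object DP of the clause headed by 'told'; does not c-command the reflexive — cannot bind it (Principle A).
— Leo: subject of the clause headed by 'surprised'; c-commands the reflexive within its binding domain — allowed (Principle A).
— Rahul: possessor inside the subject DP of the clause headed by 'denied'; does not c-command the reflexive — cannot bind it (Principle A).
— Rahul's colleague: subject of the clause headed by 'denied'; c-commands the reflexive but lies outside its binding domain — cannot bind it (Principle A).

Leo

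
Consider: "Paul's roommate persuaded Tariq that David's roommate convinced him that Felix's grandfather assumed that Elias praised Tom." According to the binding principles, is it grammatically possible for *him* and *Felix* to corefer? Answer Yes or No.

*him* is a pronoun; Principle B requires it to be free in its binding domain — the clause headed by 'convinced'.
— Felix: possessor inside the subject DP of the clause headed by 'assumed'; is c-commanded by the pronoun; coreference would bind this R-expression — blocked (Principle C).

No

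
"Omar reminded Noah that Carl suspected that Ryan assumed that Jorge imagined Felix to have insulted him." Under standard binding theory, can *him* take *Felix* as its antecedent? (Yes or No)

*him* is a pronoun; Principle B requires it to be free in its binding domain — the clause headed by 'insulted'.
— Felix: subject of the clause headed by 'insulted'; c-commands the pronoun within its binding domain — blocked (Principle B).

No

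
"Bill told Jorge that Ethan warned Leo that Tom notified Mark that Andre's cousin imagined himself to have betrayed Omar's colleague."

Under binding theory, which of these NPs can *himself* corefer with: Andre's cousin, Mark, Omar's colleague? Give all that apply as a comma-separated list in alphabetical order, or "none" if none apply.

*himself* is a reflexive; Principle A requires it to be bound within its binding domain — the clause headed by 'imagined'.
— Andre's cousin: subject of the clause headed by 'imagined'; c-commands the reflexive within its binding domain — allowed (Principle A).
— Mark: object of the clause headed by 'notified'; c-commands the reflexive but lies outside its binding domain — cannot bind it (Principle A).
— Omar's colleague: object of the clause headed by 'betrayed'; does not c-command the reflexive — cannot bind it (Principle A).

Andre's cousin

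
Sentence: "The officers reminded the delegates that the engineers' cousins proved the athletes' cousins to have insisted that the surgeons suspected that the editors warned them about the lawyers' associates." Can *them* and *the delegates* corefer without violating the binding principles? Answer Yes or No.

*the delegates* is an R-expression; Principle C requires it to be free (not bound by any c-commanding expression).
— them: object of the clause headed by 'warned'; the pronoun does not c-command the R-expression — coreference allowed.

Yes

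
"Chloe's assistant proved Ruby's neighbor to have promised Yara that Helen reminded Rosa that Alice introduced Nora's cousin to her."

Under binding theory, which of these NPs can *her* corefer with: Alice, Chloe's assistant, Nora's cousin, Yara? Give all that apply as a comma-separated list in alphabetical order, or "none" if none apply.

Chloe's assistant, Yara

*her* is a pronoun; Principle B requires it to be free in its binding domain — the clause headed by 'introduced'.
— Alice: subject of the clause headed by 'introduced'; c-commands the pronoun within its binding domain — blocked (Principle B).
— Chloe's assistant: subject of the matrix clause; c-commands the pronoun but lies outside its binding domain — allowed.
— Nora's cousin: object of the clause headed by 'introduced'; c-commands the pronoun within its binding domain — blocked (Principle B).
— Yara: object of the clause headed by 'promised'; c-commands the pronoun but lies outside its binding domain — allowed.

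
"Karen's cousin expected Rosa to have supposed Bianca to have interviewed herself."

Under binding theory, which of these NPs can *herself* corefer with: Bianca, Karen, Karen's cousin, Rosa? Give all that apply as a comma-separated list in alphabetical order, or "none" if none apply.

*herself* is a reflexive; Principle A requires it to be bound within its binding domain — the clause headed by 'interviewed'.
— Bianca: subject of the clause headed by 'interviewed'; c-commands the reflexive within its binding domain — allowed (Principle A).
— Karen: possessor inside the subject DP of the matrix clause; does not c-command the reflexive — cannot bind it (Principle A).
— Karen's cousin: subject of the matrix clause; c-commands the reflexive but lies outside its binding domain — cannot bind it (Principle A).
— Rosa: subject of the clause headed by 'supposed'; c-commands the reflexive but lies outside its binding domain — cannot bind it (Principle A).

Bianca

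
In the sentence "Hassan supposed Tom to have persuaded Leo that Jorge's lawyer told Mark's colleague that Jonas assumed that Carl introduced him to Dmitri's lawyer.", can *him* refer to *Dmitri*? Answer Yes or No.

*him* is a pronoun; Principle B requires it to be free in its binding domain — the clause headed by 'introduced'.
— Dmitri: possessor inside the second object DP of the clause headed by 'introduced'; is c-commanded by the pronoun; coreference would bind this R-expression — blocked (Principle C).

No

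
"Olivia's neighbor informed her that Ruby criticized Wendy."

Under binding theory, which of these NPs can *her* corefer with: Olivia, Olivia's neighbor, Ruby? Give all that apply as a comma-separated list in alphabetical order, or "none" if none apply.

Olivia

*her* is a pronoun; Principle B requires it to be free in its binding domain — the matrix clause.
— Olivia: possessor inside the subject DP of the matrix clause; does not c-command the pronoun — Principle B does not apply; allowed.
— Olivia's neighbor: subject of the matrix clause; c-commands the pronoun within its binding domain — blocked (Principle B).
— Ruby: subject of the clause headed by 'criticized'; is c-commanded by the pronoun; coreference would bind this R-expression — blocked (Principle C).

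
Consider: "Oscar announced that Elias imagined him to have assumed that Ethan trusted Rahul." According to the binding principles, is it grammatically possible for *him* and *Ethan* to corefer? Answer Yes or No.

No

*him* is a pronoun; Principle B requires it to be free in its binding domain — the clause headed by 'imagined'.
— Ethan: subject of the clause headed by 'trusted'; is c-commanded by the pronoun; coreference would bind this R-expression — blocked (Principle C).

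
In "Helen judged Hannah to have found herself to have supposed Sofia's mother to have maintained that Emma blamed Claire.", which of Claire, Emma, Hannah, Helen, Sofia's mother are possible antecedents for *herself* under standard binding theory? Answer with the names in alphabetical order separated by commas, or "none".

*herself* is a reflexive; Principle A requires it to be bound within its binding domain — the clause headed by 'found'.
— Claire: object of the clause headed by 'blamed'; does not c-command the reflexive — cannot bind it (Principle A).
— Emma: subject of the clause headed by 'blamed'; does not c-command the reflexive — cannot bind it (Principle A).
— Hannah: subject of the clause headed by 'found'; c-commands the reflexive within its binding domain — allowed (Principle A).
— Helen: subject of the matrix clause; c-commands the reflexive but lies outside its binding domain — cannot bind it (Principle A).
— Sofia's mother: subject of the clause headed by 'maintained'; does not c-command the reflexive — cannot bind it (Principle A).

Hannah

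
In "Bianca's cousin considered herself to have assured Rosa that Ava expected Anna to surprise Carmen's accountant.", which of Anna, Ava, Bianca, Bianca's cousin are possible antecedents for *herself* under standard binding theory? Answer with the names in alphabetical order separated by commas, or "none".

Bianca's cousin

*herself* is a reflexive; Principle A requires it to be bound within its binding domain — the matrix clause.
— Anna: subject of the clause headed by 'surprise'; does not c-command the reflexive — cannot bind it (Principle A).
— Ava: subject of the clause headed by 'expected'; does not c-command the reflexive — cannot bind it (Principle A).
— Bianca: possessor inside the subject DP of the matrix clause; does not c-command the reflexive — cannot bind it (Principle A).
— Bianca's cousin: subject of the matrix clause; c-commands the reflexive within its binding domain — allowed (Principle A).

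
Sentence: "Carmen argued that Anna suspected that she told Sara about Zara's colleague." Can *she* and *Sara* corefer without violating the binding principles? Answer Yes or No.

No

*Sara* is an R-expression; Principle C requires it to be free (not bound by any c-commanding expression).
— she: subject of the clause headed by 'told'; the pronoun c-commands the R-expression — coreference blocked (Principle C).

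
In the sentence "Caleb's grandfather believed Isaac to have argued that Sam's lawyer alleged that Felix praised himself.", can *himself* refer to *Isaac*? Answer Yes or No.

No

*himself* is a reflexive; Principle A requires it to be bound within its binding domain — the clause headed by 'praised'.
— Isaac: subject of the clause headed by 'argued'; c-commands the reflexive but lies outside its binding domain — cannot bind it (Principle A).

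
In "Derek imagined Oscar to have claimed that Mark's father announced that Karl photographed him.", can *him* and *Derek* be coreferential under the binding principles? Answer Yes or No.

*Derek* is an R-expression; Principle C requires it to be free (not bound by any c-commanding expression).
— him: object of the clause headed by 'photographed'; the pronoun does not c-command the R-expression — coreference allowed.

Yes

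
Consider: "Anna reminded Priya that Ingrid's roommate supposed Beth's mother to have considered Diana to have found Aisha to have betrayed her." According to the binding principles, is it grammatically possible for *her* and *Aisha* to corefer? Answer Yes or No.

*her* is a pronoun; Principle B requires it to be free in its binding domain — the clause headed by 'betrayed'.
— Aisha: subject of the clause headed by 'betrayed'; c-commands the pronoun within its binding domain — blocked (Principle B).

No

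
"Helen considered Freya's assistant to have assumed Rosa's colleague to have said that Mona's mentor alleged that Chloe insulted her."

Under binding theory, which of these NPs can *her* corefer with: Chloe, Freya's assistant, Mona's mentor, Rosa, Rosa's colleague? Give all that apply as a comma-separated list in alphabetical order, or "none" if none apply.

*her* is a pronoun; Principle B requires it to be free in its binding domain — the clause headed by 'insulted'.
— Chloe: subject of the clause headed by 'insulted'; c-commands the pronoun within its binding domain — blocked (Principle B).
— Freya's assistant: subject of the clause headed by 'assumed'; c-commands the pronoun but lies outside its binding domain — allowed.
— Mona's mentor: subject of the clause headed by 'alleged'; c-commands the pronoun but lies outside its binding domain — allowed.
— Rosa: possessor inside the subject DP of the clause headed by 'said'; does not c-command the pronoun — Principle B does not apply; allowed.
— Rosa's colleague: subject of the clause headed by 'said'; c-commands the pronoun but lies outside its binding domain — allowed.

Freya's assistant, Mona's mentor, Rosa, Rosa's colleague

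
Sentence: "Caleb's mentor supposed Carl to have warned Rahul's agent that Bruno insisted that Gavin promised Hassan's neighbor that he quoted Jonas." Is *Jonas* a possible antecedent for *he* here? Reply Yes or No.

No

*he* is a pronoun; Principle B requires it to be free in its binding domain — the clause headed by 'quoted'.
— Jonas: object of the clause headed by 'quoted'; is c-commanded by the pronoun; coreference would bind this R-expression — blocked (Principle C).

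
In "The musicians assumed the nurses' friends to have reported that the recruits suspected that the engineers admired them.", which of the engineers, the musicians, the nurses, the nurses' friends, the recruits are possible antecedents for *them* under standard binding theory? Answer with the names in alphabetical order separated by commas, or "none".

the musicians, the nurses, the nurses' friends, the recruits

*them* is a pronoun; Principle B requires it to be free in its binding domain — the clause headed by 'admired'.
— the engineers: subject of the clause headed by 'admired'; c-commands the pronoun within its binding domain — blocked (Principle B).
— the musicians: subject of the matrix clause; c-commands the pronoun but lies outside its binding domain — allowed.
— the nurses: possessor inside the subject DP of the clause headed by 'reported'; does not c-command the pronoun — Principle B does not apply; allowed.
— the nurses' friends: subject of the clause headed by 'reported'; c-commands the pronoun but lies outside its binding domain — allowed.
— the recruits: subject of the clause headed by 'suspected'; c-commands the pronoun but lies outside its binding domain — allowed.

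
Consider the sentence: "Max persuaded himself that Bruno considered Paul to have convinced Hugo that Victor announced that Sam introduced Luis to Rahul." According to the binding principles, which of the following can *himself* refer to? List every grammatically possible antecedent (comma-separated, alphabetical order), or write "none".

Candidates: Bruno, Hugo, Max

Max

*himself* is a reflexive; Principle A requires it to be bound within its binding domain — the matrix clause.
— Bruno: subject of the clause headed by 'considered'; does not c-command the reflexive — cannot bind it (Principle A).
— Hugo: object of the clause headed by 'convinced'; does not c-command the reflexive — cannot bind it (Principle A).
— Max: subject of the matrix clause; c-commands the reflexive within its binding domain — allowed (Principle A).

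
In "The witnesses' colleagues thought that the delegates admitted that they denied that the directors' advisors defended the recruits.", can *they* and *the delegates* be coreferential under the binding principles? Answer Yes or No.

*the delegates* is an R-expression; Principle C requires it to be free (not bound by any c-commanding expression).
— they: subject of the clause headed by 'denied'; the pronoun does not c-command the R-expression — coreference allowed.

Yes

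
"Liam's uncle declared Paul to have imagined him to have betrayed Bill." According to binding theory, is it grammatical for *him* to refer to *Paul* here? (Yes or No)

*Paul* is an R-expression; Principle C requires it to be free (not bound by any c-commanding expression).
— him: subject of the clause headed by 'betrayed'; the R-expression locally c-commands the pronoun — coreference blocked (Principle B on the pronoun).

No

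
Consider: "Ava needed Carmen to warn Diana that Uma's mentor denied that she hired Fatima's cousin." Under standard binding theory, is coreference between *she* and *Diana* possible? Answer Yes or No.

Yes

*Diana* is an R-expression; Principle C requires it to be free (not bound by any c-commanding expression).
— she: subject of the clause headed by 'hired'; the pronoun does not c-command the R-expression — coreference allowed.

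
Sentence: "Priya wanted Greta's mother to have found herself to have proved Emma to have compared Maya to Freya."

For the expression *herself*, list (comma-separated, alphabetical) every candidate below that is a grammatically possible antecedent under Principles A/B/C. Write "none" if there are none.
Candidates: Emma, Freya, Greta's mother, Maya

*herself* is a reflexive; Principle A requires it to be bound within its binding domain — the clause headed by 'found'.
— Emma: subject of the clause headed by 'compared'; does not c-command the reflexive — cannot bind it (Principle A).
— Freya: second object of the clause headed by 'compared'; does not c-command the reflexive — cannot bind it (Principle A).
— Greta's mother: subject of the clause headed by 'found'; c-commands the reflexive within its binding domain — allowed (Principle A).
— Maya: object of the clause headed by 'compared'; does not c-command the reflexive — cannot bind it (Principle A).

Greta's mother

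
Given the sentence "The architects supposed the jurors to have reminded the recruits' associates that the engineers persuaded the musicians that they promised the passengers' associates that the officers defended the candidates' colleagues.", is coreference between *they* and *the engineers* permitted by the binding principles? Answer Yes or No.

Yes

*they* is a pronoun; Principle B requires it to be free in its binding domain — the clause headed by 'promised'.
— the engineers: subject of the clause headed by 'persuaded'; c-commands the pronoun but lies outside its binding domain — allowed.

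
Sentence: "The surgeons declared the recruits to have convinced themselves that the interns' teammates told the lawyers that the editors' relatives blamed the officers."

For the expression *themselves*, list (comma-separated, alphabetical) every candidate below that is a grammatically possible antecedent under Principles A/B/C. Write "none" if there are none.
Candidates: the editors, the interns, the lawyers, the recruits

*themselves* is a reflexive; Principle A requires it to be bound within its binding domain — the clause headed by 'convinced'.
— the editors: possessor inside the subject DP of the clause headed by 'blamed'; does not c-command the reflexive — cannot bind it (Principle A).
— the interns: possessor inside the subject DP of the clause headed by 'told'; does not c-command the reflexive — cannot bind it (Principle A).
— the lawyers: object of the clause headed by 'told'; does not c-command the reflexive — cannot bind it (Principle A).
— the recruits: subject of the clause headed by 'convinced'; c-commands the reflexive within its binding domain — allowed (Principle A).

the recruits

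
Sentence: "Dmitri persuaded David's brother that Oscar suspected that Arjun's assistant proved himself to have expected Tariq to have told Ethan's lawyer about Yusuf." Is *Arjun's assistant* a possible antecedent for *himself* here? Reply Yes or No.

Yes

*himself* is a reflexive; Principle A requires it to be bound within its binding domain — the clause headed by 'proved'.
— Arjun's assistant: subject of the clause headed by 'proved'; c-commands the reflexive within its binding domain — allowed (Principle A).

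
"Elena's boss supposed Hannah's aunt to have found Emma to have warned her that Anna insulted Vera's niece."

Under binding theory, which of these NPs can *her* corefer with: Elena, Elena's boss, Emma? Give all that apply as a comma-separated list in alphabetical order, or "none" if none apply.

*her* is a pronoun; Principle B requires it to be free in its binding domain — the clause headed by 'warned'.
— Elena: possessor inside the subject DP of the matrix clause; does not c-command the pronoun — Principle B does not apply; allowed.
— Elena's boss: subject of the matrix clause; c-commands the pronoun but lies outside its binding domain — allowed.
— Emma: subject of the clause headed by 'warned'; c-commands the pronoun within its binding domain — blocked (Principle B).

Elena, Elena's boss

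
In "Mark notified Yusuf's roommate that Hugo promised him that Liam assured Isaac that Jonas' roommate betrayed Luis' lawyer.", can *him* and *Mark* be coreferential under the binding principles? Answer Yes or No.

*Mark* is an R-expression; Principle C requires it to be free (not bound by any c-commanding expression).
— him: object of the clause headed by 'promised'; the pronoun does not c-command the R-expression — coreference allowed.

Yes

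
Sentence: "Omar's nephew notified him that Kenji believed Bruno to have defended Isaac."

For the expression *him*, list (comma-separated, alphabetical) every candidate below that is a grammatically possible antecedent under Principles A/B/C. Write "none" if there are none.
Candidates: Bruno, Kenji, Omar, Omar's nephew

Omar

*him* is a pronoun; Principle B requires it to be free in its binding domain — the matrix clause.
— Bruno: subject of the clause headed by 'defended'; is c-commanded by the pronoun; coreference would bind this R-expression — blocked (Principle C).
— Kenji: subject of the clause headed by 'believed'; is c-commanded by the pronoun; coreference would bind this R-expression — blocked (Principle C).
— Omar: possessor inside the subject DP of the matrix clause; does not c-command the pronoun — Principle B does not apply; allowed.
— Omar's nephew: subject of the matrix clause; c-commands the pronoun within its binding domain — blocked (Principle B).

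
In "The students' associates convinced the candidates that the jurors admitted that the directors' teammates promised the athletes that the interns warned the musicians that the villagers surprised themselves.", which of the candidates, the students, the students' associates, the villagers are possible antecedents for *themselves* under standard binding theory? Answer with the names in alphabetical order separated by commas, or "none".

*themselves* is a reflexive; Principle A requires it to be bound within its binding domain — the clause headed by 'surprised'.
— the candidates: object of the matrix clause; c-commands the reflexive but lies outside its binding domain — cannot bind it (Principle A).
— the students: possessor inside the subject DP of the matrix clause; does not c-command the reflexive — cannot bind it (Principle A).
— the students' associates: subject of the matrix clause; c-commands the reflexive but lies outside its binding domain — cannot bind it (Principle A).
— the villagers: subject of the clause headed by 'surprised'; c-commands the reflexive within its binding domain — allowed (Principle A).

the villagers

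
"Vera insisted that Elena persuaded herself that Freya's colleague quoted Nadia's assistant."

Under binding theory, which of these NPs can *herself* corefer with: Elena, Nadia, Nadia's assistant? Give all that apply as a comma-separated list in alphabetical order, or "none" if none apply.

*herself* is a reflexive; Principle A requires it to be bound within its binding domain — the clause headed by 'persuaded'.
— Elena: subject of the clause headed by 'persuaded'; c-commands the reflexive within its binding domain — allowed (Principle A).
— Nadia: possessor inside the object DP of the clause headed by 'quoted'; does not c-command the reflexive — cannot bind it (Principle A).
— Nadia's assistant: object of the clause headed by 'quoted'; does not c-command the reflexive — cannot bind it (Principle A).

Elena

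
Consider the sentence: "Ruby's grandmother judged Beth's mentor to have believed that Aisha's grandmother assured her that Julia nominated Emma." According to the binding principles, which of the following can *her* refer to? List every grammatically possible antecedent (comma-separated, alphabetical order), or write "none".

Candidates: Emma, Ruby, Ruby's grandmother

Ruby, Ruby's grandmother

*her* is a pronoun; Principle B requires it to be free in its binding domain — the clause headed by 'assured'.
— Emma: object of the clause headed by 'nominated'; is c-commanded by the pronoun; coreference would bind this R-expression — blocked (Principle C).
— Ruby: possessor inside the subject DP of the matrix clause; does not c-command the pronoun — Principle B does not apply; allowed.
— Ruby's grandmother: subject of the matrix clause; c-commands the pronoun but lies outside its binding domain — allowed.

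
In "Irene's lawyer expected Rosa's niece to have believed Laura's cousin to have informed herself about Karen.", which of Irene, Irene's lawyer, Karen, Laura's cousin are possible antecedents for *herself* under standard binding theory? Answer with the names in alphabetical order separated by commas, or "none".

*herself* is a reflexive; Principle A requires it to be bound within its binding domain — the clause headed by 'informed'.
— Irene: possessor inside the subject DP of the matrix clause; does not c-command the reflexive — cannot bind it (Principle A).
— Irene's lawyer: subject of the matrix clause; c-commands the reflexive but lies outside its binding domain — cannot bind it (Principle A).
— Karen: second object of the clause headed by 'informed'; does not c-command the reflexive — cannot bind it (Principle A).
— Laura's cousin: subject of the clause headed by 'informed'; c-commands the reflexive within its binding domain — allowed (Principle A).

Laura's cousin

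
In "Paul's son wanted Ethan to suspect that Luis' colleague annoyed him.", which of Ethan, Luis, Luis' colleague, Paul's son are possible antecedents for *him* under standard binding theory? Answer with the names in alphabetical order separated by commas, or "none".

*him* is a pronoun; Principle B requires it to be free in its binding domain — the clause headed by 'annoyed'.
— Ethan: subject of the clause headed by 'suspect'; c-commands the pronoun but lies outside its binding domain — allowed.
— Luis: possessor inside the subject DP of the clause headed by 'annoyed'; does not c-command the pronoun — Principle B does not apply; allowed.
— Luis' colleague: subject of the clause headed by 'annoyed'; c-commands the pronoun within its binding domain — blocked (Principle B).
— Paul's son: subject of the matrix clause; c-commands the pronoun but lies outside its binding domain — allowed.

Ethan, Luis, Paul's son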